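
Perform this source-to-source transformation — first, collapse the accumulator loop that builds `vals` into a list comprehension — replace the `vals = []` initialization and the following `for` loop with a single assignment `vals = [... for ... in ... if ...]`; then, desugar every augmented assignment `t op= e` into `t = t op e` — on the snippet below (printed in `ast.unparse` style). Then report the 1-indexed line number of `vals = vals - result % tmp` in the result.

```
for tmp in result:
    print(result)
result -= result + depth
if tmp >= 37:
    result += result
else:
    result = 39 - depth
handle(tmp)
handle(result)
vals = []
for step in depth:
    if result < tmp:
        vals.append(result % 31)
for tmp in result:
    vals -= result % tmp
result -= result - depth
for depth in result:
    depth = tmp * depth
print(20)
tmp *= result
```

Transformed code:
for tmp in result:
    print(result)
result = result - (result + depth)
if tmp >= 37:
    result = result + result
else:
    result = 39 - depth
handle(tmp)
handle(result)
vals = [result % 31 for step in depth if result < tmp]
for tmp in result:
    vals = vals - result % tmp
result = result - (result - depth)
for depth in result:
    depth = tmp * depth
print(20)
tmp = tmp * result

12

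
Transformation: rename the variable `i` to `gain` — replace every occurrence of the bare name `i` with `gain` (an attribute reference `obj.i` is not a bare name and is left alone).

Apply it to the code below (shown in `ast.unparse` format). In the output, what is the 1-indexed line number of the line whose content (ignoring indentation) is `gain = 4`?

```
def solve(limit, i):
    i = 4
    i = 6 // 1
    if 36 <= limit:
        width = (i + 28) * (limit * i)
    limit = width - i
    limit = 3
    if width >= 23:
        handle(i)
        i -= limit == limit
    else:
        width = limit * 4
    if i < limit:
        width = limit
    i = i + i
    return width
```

Transformed code:
def solve(limit, gain):
    gain = 4
    gain = 6 // 1
    if 36 <= limit:
        width = (gain + 28) * (limit * gain)
    limit = width - gain
    limit = 3
    if width >= 23:
        handle(gain)
        gain -= limit == limit
    else:
        width = limit * 4
    if gain < limit:
        width = limit
    gain = gain + gain
    return width

2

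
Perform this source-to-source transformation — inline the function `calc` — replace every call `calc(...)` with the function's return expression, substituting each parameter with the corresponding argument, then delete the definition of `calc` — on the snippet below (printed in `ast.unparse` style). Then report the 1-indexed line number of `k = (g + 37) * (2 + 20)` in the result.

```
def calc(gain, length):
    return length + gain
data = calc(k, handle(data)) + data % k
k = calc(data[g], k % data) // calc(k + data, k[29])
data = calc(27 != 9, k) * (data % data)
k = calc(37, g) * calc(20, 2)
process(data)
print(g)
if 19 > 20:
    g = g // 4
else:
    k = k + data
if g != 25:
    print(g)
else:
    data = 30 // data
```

Transformed code:
data = handle(data) + k + data % k
k = (k % data + data[g]) // (k[29] + (k + data))
data = (k + (27 != 9)) * (data % data)
k = (g + 37) * (2 + 20)
process(data)
print(g)
if 19 > 20:
    g = g // 4
else:
    k = k + data
if g != 25:
    print(g)
else:
    data = 30 // data

4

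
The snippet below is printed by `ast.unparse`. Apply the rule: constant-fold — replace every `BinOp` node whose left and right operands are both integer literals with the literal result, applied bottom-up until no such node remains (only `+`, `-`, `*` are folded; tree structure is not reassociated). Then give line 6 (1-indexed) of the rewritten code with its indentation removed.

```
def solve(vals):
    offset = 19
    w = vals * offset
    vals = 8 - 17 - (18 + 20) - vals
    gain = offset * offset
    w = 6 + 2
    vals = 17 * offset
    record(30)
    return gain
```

w = 8

Transformed code:
def solve(vals):
    offset = 19
    w = vals * offset
    vals = -47 - vals
    gain = offset * offset
    w = 8
    vals = 17 * offset
    record(30)
    return gain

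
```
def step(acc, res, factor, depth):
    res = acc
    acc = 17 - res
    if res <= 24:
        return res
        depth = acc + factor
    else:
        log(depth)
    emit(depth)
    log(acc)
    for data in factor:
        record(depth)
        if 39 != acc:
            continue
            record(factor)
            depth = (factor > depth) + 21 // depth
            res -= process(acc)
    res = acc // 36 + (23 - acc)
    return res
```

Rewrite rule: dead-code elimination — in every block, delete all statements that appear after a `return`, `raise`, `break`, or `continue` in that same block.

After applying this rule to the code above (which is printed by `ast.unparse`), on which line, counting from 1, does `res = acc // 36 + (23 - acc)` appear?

14

Transformed code:
def step(acc, res, factor, depth):
    res = acc
    acc = 17 - res
    if res <= 24:
        return res
    else:
        log(depth)
    emit(depth)
    log(acc)
    for data in factor:
        record(depth)
        if 39 != acc:
            continue
    res = acc // 36 + (23 - acc)
    return res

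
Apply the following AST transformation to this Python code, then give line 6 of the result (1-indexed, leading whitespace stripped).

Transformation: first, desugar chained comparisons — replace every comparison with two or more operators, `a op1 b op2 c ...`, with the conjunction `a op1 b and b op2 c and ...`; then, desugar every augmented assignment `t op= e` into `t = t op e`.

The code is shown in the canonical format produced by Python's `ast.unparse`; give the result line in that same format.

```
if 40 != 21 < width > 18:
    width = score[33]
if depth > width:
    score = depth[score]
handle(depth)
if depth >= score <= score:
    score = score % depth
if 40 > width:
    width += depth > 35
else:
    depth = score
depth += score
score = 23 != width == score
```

Transformed code:
if 40 != 21 and 21 < width and (width > 18):
    width = score[33]
if depth > width:
    score = depth[score]
handle(depth)
if depth >= score and score <= score:
    score = score % depth
if 40 > width:
    width = width + (depth > 35)
else:
    depth = score
depth = depth + score
score = 23 != width and width == score

if depth >= score and score <= score:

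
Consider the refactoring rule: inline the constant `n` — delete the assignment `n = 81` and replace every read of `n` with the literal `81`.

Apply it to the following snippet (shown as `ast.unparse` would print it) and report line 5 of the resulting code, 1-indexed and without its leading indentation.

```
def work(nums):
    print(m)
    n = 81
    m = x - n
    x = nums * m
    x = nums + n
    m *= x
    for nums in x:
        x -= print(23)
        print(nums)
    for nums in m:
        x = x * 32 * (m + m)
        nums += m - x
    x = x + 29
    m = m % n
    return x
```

Transformed code:
def work(nums):
    print(m)
    m = x - 81
    x = nums * m
    x = nums + 81
    m *= x
    for nums in x:
        x -= print(23)
        print(nums)
    for nums in m:
        x = x * 32 * (m + m)
        nums += m - x
    x = x + 29
    m = m % 81
    return x

x = nums + 81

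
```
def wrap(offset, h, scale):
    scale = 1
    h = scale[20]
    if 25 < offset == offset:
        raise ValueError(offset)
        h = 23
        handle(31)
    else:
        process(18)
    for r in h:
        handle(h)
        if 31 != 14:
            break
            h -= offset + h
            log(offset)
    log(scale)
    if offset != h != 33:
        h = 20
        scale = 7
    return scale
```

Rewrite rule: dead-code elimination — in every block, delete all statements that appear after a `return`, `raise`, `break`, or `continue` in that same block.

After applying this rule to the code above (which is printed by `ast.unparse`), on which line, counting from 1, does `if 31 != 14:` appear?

Transformed code:
def wrap(offset, h, scale):
    scale = 1
    h = scale[20]
    if 25 < offset == offset:
        raise ValueError(offset)
    else:
        process(18)
    for r in h:
        handle(h)
        if 31 != 14:
            break
    log(scale)
    if offset != h != 33:
        h = 20
        scale = 7
    return scale

10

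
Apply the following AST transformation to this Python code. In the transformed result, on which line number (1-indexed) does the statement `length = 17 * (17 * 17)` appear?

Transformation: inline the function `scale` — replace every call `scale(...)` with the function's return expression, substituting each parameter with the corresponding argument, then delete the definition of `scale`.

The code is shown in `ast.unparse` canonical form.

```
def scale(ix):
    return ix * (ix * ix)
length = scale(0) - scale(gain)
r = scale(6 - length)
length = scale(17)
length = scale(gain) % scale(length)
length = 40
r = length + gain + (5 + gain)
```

Transformed code:
length = 0 * (0 * 0) - gain * (gain * gain)
r = (6 - length) * ((6 - length) * (6 - length))
length = 17 * (17 * 17)
length = gain * (gain * gain) % (length * (length * length))
length = 40
r = length + gain + (5 + gain)

3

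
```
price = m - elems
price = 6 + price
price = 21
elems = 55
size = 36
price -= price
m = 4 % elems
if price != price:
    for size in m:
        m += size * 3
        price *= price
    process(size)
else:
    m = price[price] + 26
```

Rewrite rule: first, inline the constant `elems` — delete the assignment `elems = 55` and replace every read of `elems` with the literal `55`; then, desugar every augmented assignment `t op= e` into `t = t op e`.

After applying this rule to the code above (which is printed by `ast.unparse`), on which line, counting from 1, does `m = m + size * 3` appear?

Transformed code:
price = m - 55
price = 6 + price
price = 21
size = 36
price = price - price
m = 4 % 55
if price != price:
    for size in m:
        m = m + size * 3
        price = price * price
    process(size)
else:
    m = price[price] + 26

9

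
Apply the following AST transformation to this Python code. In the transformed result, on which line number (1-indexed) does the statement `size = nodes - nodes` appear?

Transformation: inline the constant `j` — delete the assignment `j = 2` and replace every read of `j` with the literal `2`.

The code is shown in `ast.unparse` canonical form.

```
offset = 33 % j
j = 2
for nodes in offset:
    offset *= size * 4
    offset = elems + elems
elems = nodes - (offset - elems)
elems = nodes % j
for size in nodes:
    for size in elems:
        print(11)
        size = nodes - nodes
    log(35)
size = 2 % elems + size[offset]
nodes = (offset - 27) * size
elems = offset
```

10

Transformed code:
offset = 33 % 2
for nodes in offset:
    offset *= size * 4
    offset = elems + elems
elems = nodes - (offset - elems)
elems = nodes % 2
for size in nodes:
    for size in elems:
        print(11)
        size = nodes - nodes
    log(35)
size = 2 % elems + size[offset]
nodes = (offset - 27) * size
elems = offset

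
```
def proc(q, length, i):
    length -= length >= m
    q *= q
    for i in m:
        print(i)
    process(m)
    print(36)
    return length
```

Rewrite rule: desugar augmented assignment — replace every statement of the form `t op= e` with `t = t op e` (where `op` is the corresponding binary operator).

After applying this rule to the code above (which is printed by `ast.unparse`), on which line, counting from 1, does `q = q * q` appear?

3

Transformed code:
def proc(q, length, i):
    length = length - (length >= m)
    q = q * q
    for i in m:
        print(i)
    process(m)
    print(36)
    return length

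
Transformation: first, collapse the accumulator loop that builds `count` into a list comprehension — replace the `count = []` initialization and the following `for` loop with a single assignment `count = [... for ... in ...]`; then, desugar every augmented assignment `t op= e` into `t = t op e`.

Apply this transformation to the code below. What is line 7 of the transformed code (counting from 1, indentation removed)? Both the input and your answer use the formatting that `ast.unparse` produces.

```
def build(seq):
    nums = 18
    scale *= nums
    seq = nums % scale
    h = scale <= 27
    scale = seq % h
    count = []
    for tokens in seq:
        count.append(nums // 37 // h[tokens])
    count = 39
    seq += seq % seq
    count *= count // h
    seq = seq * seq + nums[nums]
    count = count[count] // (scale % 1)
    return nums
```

count = [nums // 37 // h[tokens] for tokens in seq]

Transformed code:
def build(seq):
    nums = 18
    scale = scale * nums
    seq = nums % scale
    h = scale <= 27
    scale = seq % h
    count = [nums // 37 // h[tokens] for tokens in seq]
    count = 39
    seq = seq + seq % seq
    count = count * (count // h)
    seq = seq * seq + nums[nums]
    count = count[count] // (scale % 1)
    return nums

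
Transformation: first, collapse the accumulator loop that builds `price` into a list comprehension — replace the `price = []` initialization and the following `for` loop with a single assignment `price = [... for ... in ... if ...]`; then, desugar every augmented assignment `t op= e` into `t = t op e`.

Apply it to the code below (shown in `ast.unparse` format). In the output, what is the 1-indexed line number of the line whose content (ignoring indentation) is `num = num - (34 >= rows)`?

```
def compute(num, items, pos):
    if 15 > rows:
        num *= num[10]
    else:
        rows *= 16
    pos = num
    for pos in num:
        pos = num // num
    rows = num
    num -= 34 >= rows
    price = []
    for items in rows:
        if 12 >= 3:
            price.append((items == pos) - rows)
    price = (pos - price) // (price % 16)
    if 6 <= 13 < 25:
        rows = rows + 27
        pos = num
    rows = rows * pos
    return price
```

10

Transformed code:
def compute(num, items, pos):
    if 15 > rows:
        num = num * num[10]
    else:
        rows = rows * 16
    pos = num
    for pos in num:
        pos = num // num
    rows = num
    num = num - (34 >= rows)
    price = [(items == pos) - rows for items in rows if 12 >= 3]
    price = (pos - price) // (price % 16)
    if 6 <= 13 < 25:
        rows = rows + 27
        pos = num
    rows = rows * pos
    return price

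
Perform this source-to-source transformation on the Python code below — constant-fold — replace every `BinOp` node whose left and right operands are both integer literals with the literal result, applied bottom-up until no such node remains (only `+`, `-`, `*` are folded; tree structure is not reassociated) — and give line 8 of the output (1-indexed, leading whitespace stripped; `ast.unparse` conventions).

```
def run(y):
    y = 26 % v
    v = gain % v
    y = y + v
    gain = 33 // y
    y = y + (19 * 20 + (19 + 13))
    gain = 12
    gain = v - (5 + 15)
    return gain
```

Transformed code:
def run(y):
    y = 26 % v
    v = gain % v
    y = y + v
    gain = 33 // y
    y = y + 412
    gain = 12
    gain = v - 20
    return gain

gain = v - 20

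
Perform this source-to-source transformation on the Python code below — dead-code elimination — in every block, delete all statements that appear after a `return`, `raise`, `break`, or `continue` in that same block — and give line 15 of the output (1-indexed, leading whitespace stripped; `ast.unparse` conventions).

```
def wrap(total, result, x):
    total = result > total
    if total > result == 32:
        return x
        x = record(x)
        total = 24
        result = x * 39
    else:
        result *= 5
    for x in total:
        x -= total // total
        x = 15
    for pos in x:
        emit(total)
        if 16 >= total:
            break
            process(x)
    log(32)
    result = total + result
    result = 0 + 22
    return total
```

result = total + result

Transformed code:
def wrap(total, result, x):
    total = result > total
    if total > result == 32:
        return x
    else:
        result *= 5
    for x in total:
        x -= total // total
        x = 15
    for pos in x:
        emit(total)
        if 16 >= total:
            break
    log(32)
    result = total + result
    result = 0 + 22
    return total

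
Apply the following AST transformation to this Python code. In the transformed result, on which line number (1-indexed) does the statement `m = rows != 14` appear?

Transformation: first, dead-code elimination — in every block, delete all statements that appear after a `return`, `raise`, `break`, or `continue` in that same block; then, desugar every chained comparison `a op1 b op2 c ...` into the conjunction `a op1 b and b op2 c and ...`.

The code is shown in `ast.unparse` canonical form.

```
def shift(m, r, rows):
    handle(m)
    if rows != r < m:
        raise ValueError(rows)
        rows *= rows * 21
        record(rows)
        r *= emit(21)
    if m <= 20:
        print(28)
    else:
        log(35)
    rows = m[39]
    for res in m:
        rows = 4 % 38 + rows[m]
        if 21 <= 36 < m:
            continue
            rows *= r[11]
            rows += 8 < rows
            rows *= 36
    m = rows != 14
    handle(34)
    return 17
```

Transformed code:
def shift(m, r, rows):
    handle(m)
    if rows != r and r < m:
        raise ValueError(rows)
    if m <= 20:
        print(28)
    else:
        log(35)
    rows = m[39]
    for res in m:
        rows = 4 % 38 + rows[m]
        if 21 <= 36 and 36 < m:
            continue
    m = rows != 14
    handle(34)
    return 17

14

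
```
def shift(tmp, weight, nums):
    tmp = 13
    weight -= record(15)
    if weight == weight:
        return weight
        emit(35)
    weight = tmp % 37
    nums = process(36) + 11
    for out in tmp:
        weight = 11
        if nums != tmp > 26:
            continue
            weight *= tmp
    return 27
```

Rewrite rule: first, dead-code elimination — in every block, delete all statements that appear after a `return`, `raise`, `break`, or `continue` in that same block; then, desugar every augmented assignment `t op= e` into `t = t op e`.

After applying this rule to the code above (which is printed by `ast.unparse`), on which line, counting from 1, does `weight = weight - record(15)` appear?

Transformed code:
def shift(tmp, weight, nums):
    tmp = 13
    weight = weight - record(15)
    if weight == weight:
        return weight
    weight = tmp % 37
    nums = process(36) + 11
    for out in tmp:
        weight = 11
        if nums != tmp > 26:
            continue
    return 27

3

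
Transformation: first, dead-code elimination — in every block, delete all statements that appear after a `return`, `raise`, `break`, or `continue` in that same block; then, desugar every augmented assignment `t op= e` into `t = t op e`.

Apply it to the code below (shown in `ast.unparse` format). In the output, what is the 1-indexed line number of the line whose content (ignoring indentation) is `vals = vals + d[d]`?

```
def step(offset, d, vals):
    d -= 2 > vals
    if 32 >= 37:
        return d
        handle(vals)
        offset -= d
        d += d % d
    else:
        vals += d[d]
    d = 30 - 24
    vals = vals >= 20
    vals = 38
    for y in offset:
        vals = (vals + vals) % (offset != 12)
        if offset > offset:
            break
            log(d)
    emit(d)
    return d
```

6

Transformed code:
def step(offset, d, vals):
    d = d - (2 > vals)
    if 32 >= 37:
        return d
    else:
        vals = vals + d[d]
    d = 30 - 24
    vals = vals >= 20
    vals = 38
    for y in offset:
        vals = (vals + vals) % (offset != 12)
        if offset > offset:
            break
    emit(d)
    return d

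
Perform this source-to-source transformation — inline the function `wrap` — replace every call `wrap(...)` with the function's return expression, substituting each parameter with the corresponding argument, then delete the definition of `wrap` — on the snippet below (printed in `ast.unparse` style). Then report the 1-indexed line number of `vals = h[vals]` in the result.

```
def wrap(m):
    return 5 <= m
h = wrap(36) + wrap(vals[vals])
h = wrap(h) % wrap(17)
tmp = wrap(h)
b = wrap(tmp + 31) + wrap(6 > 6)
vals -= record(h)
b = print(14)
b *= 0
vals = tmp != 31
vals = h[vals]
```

9

Transformed code:
h = (5 <= 36) + (5 <= vals[vals])
h = (5 <= h) % (5 <= 17)
tmp = 5 <= h
b = (5 <= tmp + 31) + (5 <= (6 > 6))
vals -= record(h)
b = print(14)
b *= 0
vals = tmp != 31
vals = h[vals]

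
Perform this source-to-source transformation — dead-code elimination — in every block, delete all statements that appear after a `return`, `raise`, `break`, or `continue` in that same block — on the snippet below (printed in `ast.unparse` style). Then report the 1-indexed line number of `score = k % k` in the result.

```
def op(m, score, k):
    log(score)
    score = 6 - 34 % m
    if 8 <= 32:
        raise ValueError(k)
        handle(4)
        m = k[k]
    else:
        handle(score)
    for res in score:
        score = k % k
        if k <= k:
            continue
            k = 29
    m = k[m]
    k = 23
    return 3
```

Transformed code:
def op(m, score, k):
    log(score)
    score = 6 - 34 % m
    if 8 <= 32:
        raise ValueError(k)
    else:
        handle(score)
    for res in score:
        score = k % k
        if k <= k:
            continue
    m = k[m]
    k = 23
    return 3

9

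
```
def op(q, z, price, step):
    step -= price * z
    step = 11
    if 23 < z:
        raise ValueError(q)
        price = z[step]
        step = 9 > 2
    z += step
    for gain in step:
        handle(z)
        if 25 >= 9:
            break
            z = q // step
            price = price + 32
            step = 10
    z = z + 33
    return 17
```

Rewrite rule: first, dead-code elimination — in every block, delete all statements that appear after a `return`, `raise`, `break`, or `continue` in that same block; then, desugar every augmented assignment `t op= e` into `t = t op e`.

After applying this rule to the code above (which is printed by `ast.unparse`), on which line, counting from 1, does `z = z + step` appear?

6

Transformed code:
def op(q, z, price, step):
    step = step - price * z
    step = 11
    if 23 < z:
        raise ValueError(q)
    z = z + step
    for gain in step:
        handle(z)
        if 25 >= 9:
            break
    z = z + 33
    return 17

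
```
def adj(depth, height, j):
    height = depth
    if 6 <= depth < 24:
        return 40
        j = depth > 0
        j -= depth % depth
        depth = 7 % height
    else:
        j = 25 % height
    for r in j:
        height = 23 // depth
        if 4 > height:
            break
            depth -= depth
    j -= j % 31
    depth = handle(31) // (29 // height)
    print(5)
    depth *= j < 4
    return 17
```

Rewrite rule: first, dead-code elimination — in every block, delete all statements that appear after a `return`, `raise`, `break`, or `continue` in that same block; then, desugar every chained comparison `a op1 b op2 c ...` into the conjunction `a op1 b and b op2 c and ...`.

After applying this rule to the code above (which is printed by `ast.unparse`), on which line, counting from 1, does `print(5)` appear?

13

Transformed code:
def adj(depth, height, j):
    height = depth
    if 6 <= depth and depth < 24:
        return 40
    else:
        j = 25 % height
    for r in j:
        height = 23 // depth
        if 4 > height:
            break
    j -= j % 31
    depth = handle(31) // (29 // height)
    print(5)
    depth *= j < 4
    return 17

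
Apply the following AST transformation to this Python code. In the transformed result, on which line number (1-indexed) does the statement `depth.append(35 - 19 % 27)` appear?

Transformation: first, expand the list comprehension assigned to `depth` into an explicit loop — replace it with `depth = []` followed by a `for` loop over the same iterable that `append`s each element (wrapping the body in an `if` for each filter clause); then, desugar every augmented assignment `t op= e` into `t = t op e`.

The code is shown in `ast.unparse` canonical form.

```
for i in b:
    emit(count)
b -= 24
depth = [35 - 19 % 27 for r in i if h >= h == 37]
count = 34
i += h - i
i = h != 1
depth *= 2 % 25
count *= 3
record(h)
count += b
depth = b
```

Transformed code:
for i in b:
    emit(count)
b = b - 24
depth = []
for r in i:
    if h >= h == 37:
        depth.append(35 - 19 % 27)
count = 34
i = i + (h - i)
i = h != 1
depth = depth * (2 % 25)
count = count * 3
record(h)
count = count + b
depth = b

7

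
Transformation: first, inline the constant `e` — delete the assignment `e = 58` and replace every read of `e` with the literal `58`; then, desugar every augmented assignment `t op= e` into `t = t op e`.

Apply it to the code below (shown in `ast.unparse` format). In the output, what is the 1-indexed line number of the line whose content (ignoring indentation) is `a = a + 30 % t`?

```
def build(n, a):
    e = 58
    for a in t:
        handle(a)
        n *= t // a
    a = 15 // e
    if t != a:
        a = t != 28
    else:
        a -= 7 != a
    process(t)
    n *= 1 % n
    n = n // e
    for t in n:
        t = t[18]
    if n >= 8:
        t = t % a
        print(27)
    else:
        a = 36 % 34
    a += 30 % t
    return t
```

Transformed code:
def build(n, a):
    for a in t:
        handle(a)
        n = n * (t // a)
    a = 15 // 58
    if t != a:
        a = t != 28
    else:
        a = a - (7 != a)
    process(t)
    n = n * (1 % n)
    n = n // 58
    for t in n:
        t = t[18]
    if n >= 8:
        t = t % a
        print(27)
    else:
        a = 36 % 34
    a = a + 30 % t
    return t

20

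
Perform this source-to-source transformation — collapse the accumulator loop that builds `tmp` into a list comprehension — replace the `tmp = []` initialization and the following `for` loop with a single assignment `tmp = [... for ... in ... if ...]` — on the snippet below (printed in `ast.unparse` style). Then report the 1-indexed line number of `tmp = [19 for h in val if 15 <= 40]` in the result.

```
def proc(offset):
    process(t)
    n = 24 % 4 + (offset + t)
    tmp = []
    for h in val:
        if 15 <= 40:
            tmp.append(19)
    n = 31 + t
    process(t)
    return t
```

4

Transformed code:
def proc(offset):
    process(t)
    n = 24 % 4 + (offset + t)
    tmp = [19 for h in val if 15 <= 40]
    n = 31 + t
    process(t)
    return t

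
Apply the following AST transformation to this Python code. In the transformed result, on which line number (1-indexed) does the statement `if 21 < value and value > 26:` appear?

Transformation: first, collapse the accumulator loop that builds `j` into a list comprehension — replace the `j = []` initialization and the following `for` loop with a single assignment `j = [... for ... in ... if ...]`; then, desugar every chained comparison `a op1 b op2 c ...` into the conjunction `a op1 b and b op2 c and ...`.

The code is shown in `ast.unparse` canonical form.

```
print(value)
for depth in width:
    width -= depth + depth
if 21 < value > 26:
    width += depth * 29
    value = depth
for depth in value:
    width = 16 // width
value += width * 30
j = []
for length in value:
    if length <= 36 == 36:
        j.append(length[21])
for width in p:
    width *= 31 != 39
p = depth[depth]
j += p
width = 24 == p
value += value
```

Transformed code:
print(value)
for depth in width:
    width -= depth + depth
if 21 < value and value > 26:
    width += depth * 29
    value = depth
for depth in value:
    width = 16 // width
value += width * 30
j = [length[21] for length in value if length <= 36 and 36 == 36]
for width in p:
    width *= 31 != 39
p = depth[depth]
j += p
width = 24 == p
value += value

4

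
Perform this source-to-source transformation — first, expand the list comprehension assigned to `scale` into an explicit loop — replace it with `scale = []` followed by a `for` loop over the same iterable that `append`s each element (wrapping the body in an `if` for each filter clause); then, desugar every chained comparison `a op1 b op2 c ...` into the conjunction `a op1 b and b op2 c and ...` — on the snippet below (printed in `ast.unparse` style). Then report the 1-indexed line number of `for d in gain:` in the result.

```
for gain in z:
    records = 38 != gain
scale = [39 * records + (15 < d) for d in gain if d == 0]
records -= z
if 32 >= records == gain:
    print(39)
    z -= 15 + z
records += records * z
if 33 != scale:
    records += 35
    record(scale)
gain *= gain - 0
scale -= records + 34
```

Transformed code:
for gain in z:
    records = 38 != gain
scale = []
for d in gain:
    if d == 0:
        scale.append(39 * records + (15 < d))
records -= z
if 32 >= records and records == gain:
    print(39)
    z -= 15 + z
records += records * z
if 33 != scale:
    records += 35
    record(scale)
gain *= gain - 0
scale -= records + 34

4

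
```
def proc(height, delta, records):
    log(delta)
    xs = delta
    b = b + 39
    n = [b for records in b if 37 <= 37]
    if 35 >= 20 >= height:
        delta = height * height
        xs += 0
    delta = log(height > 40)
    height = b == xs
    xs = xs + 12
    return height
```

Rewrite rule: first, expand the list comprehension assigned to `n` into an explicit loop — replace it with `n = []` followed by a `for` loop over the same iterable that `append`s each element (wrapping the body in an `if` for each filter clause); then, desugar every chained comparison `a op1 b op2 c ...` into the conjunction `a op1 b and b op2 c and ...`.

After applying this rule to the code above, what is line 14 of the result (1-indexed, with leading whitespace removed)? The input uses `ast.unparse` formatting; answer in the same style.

Transformed code:
def proc(height, delta, records):
    log(delta)
    xs = delta
    b = b + 39
    n = []
    for records in b:
        if 37 <= 37:
            n.append(b)
    if 35 >= 20 and 20 >= height:
        delta = height * height
        xs += 0
    delta = log(height > 40)
    height = b == xs
    xs = xs + 12
    return height

xs = xs + 12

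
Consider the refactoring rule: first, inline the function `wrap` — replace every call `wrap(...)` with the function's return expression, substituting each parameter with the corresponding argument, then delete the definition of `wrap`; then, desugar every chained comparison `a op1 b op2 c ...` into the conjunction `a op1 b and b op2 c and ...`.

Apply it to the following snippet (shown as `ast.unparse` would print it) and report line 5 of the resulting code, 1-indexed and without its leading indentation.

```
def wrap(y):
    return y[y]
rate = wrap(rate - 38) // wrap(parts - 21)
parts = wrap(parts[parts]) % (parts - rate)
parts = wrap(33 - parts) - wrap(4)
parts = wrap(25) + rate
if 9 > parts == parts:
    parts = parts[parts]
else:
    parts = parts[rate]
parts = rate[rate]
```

if 9 > parts and parts == parts:

Transformed code:
rate = (rate - 38)[rate - 38] // (parts - 21)[parts - 21]
parts = parts[parts][parts[parts]] % (parts - rate)
parts = (33 - parts)[33 - parts] - 4[4]
parts = 25[25] + rate
if 9 > parts and parts == parts:
    parts = parts[parts]
else:
    parts = parts[rate]
parts = rate[rate]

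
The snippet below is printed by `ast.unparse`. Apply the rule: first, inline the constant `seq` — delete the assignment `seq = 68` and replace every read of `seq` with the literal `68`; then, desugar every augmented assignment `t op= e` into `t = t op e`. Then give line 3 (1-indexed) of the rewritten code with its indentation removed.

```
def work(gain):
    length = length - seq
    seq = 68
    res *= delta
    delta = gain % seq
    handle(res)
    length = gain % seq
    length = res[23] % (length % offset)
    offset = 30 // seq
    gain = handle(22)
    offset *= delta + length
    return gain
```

Transformed code:
def work(gain):
    length = length - 68
    res = res * delta
    delta = gain % 68
    handle(res)
    length = gain % 68
    length = res[23] % (length % offset)
    offset = 30 // 68
    gain = handle(22)
    offset = offset * (delta + length)
    return gain

res = res * delta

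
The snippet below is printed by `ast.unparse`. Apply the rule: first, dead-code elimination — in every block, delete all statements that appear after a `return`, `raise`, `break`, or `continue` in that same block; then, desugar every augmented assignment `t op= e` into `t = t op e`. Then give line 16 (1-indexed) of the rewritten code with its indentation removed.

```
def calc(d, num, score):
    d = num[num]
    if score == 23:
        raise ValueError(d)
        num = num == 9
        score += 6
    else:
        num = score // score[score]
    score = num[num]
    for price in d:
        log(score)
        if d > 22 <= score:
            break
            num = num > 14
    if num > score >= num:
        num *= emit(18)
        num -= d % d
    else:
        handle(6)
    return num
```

handle(6)

Transformed code:
def calc(d, num, score):
    d = num[num]
    if score == 23:
        raise ValueError(d)
    else:
        num = score // score[score]
    score = num[num]
    for price in d:
        log(score)
        if d > 22 <= score:
            break
    if num > score >= num:
        num = num * emit(18)
        num = num - d % d
    else:
        handle(6)
    return num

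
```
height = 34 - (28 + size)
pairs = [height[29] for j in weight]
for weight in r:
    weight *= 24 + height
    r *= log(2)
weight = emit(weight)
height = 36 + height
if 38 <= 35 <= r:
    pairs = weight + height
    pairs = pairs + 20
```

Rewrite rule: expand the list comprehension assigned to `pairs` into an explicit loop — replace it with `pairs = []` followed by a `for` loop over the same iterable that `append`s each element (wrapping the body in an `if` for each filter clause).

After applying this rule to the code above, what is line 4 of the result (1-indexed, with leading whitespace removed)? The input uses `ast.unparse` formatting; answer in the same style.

Transformed code:
height = 34 - (28 + size)
pairs = []
for j in weight:
    pairs.append(height[29])
for weight in r:
    weight *= 24 + height
    r *= log(2)
weight = emit(weight)
height = 36 + height
if 38 <= 35 <= r:
    pairs = weight + height
    pairs = pairs + 20

pairs.append(height[29])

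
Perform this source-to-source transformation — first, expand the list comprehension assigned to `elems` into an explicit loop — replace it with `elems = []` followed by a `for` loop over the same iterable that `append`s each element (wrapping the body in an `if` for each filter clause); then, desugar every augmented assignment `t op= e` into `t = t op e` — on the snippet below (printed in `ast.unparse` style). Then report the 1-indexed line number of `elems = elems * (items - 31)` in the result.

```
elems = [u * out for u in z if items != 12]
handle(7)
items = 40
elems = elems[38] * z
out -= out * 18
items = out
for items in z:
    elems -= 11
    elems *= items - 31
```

Transformed code:
elems = []
for u in z:
    if items != 12:
        elems.append(u * out)
handle(7)
items = 40
elems = elems[38] * z
out = out - out * 18
items = out
for items in z:
    elems = elems - 11
    elems = elems * (items - 31)

12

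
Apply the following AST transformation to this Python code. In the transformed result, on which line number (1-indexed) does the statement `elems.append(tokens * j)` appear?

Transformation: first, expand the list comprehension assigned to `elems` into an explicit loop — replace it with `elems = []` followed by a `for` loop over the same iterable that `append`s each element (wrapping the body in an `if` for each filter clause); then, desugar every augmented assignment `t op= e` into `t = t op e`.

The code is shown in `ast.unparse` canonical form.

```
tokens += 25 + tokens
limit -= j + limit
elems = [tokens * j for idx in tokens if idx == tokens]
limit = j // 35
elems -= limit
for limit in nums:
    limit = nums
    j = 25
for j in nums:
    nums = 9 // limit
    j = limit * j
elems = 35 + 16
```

Transformed code:
tokens = tokens + (25 + tokens)
limit = limit - (j + limit)
elems = []
for idx in tokens:
    if idx == tokens:
        elems.append(tokens * j)
limit = j // 35
elems = elems - limit
for limit in nums:
    limit = nums
    j = 25
for j in nums:
    nums = 9 // limit
    j = limit * j
elems = 35 + 16

6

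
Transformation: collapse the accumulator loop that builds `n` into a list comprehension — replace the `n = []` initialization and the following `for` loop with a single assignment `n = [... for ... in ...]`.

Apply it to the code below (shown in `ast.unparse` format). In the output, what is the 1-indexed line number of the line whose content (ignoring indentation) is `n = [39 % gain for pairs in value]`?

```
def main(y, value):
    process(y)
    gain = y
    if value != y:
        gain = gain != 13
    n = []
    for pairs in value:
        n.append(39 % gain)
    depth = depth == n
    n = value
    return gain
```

Transformed code:
def main(y, value):
    process(y)
    gain = y
    if value != y:
        gain = gain != 13
    n = [39 % gain for pairs in value]
    depth = depth == n
    n = value
    return gain

6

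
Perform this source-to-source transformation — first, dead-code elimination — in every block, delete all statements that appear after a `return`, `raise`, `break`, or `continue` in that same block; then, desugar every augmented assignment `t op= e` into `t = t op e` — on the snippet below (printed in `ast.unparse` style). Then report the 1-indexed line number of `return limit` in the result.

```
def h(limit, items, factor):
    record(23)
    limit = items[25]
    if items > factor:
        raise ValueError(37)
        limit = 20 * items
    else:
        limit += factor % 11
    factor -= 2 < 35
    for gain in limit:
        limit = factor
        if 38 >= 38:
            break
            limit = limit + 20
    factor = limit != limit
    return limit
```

Transformed code:
def h(limit, items, factor):
    record(23)
    limit = items[25]
    if items > factor:
        raise ValueError(37)
    else:
        limit = limit + factor % 11
    factor = factor - (2 < 35)
    for gain in limit:
        limit = factor
        if 38 >= 38:
            break
    factor = limit != limit
    return limit

14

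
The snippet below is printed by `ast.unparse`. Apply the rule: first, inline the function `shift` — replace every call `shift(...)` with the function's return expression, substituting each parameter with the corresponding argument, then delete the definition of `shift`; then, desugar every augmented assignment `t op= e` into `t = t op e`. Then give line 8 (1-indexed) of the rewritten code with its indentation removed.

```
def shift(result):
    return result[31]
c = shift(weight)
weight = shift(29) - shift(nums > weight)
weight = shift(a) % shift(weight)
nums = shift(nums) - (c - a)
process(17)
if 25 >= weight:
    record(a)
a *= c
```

a = a * c

Transformed code:
c = weight[31]
weight = 29[31] - (nums > weight)[31]
weight = a[31] % weight[31]
nums = nums[31] - (c - a)
process(17)
if 25 >= weight:
    record(a)
a = a * c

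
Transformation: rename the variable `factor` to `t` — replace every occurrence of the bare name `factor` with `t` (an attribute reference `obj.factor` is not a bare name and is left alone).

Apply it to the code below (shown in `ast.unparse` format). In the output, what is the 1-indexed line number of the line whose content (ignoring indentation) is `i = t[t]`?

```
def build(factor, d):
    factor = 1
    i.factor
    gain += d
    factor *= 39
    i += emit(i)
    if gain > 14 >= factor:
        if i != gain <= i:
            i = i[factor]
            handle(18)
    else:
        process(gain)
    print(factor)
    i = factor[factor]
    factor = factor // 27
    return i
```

Transformed code:
def build(t, d):
    t = 1
    i.factor
    gain += d
    t *= 39
    i += emit(i)
    if gain > 14 >= t:
        if i != gain <= i:
            i = i[t]
            handle(18)
    else:
        process(gain)
    print(t)
    i = t[t]
    t = t // 27
    return i

14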